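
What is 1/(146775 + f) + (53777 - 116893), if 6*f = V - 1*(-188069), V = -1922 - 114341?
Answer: -30057606445/476228 ≈ -63116.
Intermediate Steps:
V = -116263
f = 35903/3 (f = (-116263 - 1*(-188069))/6 = (-116263 + 188069)/6 = (1/6)*71806 = 35903/3 ≈ 11968.)
1/(146775 + f) + (53777 - 116893) = 1/(146775 + 35903/3) + (53777 - 116893) = 1/(476228/3) - 63116 = 3/476228 - 63116 = -30057606445/476228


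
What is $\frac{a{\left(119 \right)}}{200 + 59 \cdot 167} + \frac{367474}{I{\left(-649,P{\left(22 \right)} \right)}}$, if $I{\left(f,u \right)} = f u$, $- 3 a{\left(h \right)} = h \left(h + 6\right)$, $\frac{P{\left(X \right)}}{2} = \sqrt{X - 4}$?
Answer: $- \frac{14875}{30159} - \frac{183737 \sqrt{2}}{3894} \approx -67.222$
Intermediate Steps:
$P{\left(X \right)} = 2 \sqrt{-4 + X}$ ($P{\left(X \right)} = 2 \sqrt{X - 4} = 2 \sqrt{-4 + X}$)
$a{\left(h \right)} = - \frac{h \left(6 + h\right)}{3}$ ($a{\left(h \right)} = - \frac{h \left(h + 6\right)}{3} = - \frac{h \left(6 + h\right)}{3}$)
$\frac{a{\left(119 \right)}}{200 + 59 \cdot 167} + \frac{367474}{I{\left(-649,P{\left(22 \right)} \right)}} = \frac{\left(- \frac{1}{3}\right) 119 \left(6 + 119\right)}{200 + 59 \cdot 167} + \frac{367474}{\left(-649\right) 2 \sqrt{-4 + 22}} = \frac{\left(- \frac{1}{3}\right) 119 \cdot 125}{200 + 9853} + \frac{367474}{\left(-649\right) 2 \sqrt{18}} = - \frac{14875}{3 \cdot 10053} + \frac{367474}{\left(-649\right) 2 \cdot 3 \sqrt{2}} = \left(- \frac{14875}{3}\right) \frac{1}{10053} + \frac{367474}{\left(-649\right) 6 \sqrt{2}} = - \frac{14875}{30159} + \frac{367474}{\left(-3894\right) \sqrt{2}} = - \frac{14875}{30159} + 367474 \left(- \frac{\sqrt{2}}{7788}\right) = - \frac{14875}{30159} - \frac{183737 \sqrt{2}}{3894}$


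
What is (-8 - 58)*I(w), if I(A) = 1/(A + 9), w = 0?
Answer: -22/3 ≈ -7.3333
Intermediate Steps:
I(A) = 1/(9 + A)
(-8 - 58)*I(w) = (-8 - 58)/(9 + 0) = -66/9 = -66*1/9 = -22/3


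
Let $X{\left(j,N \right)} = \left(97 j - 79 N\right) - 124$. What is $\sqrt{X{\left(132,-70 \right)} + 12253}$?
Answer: $\sqrt{30463} \approx 174.54$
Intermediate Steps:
$X{\left(j,N \right)} = -124 - 79 N + 97 j$ ($X{\left(j,N \right)} = \left(- 79 N + 97 j\right) - 124 = -124 - 79 N + 97 j$)
$\sqrt{X{\left(132,-70 \right)} + 12253} = \sqrt{\left(-124 - -5530 + 97 \cdot 132\right) + 12253} = \sqrt{\left(-124 + 5530 + 12804\right) + 12253} = \sqrt{18210 + 12253} = \sqrt{30463}$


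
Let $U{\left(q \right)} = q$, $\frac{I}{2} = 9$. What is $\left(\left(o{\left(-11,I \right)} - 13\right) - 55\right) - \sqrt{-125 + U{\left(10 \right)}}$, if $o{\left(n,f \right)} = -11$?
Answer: $-79 - i \sqrt{115} \approx -79.0 - 10.724 i$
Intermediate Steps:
$I = 18$ ($I = 2 \cdot 9 = 18$)
$\left(\left(o{\left(-11,I \right)} - 13\right) - 55\right) - \sqrt{-125 + U{\left(10 \right)}} = \left(\left(-11 - 13\right) - 55\right) - \sqrt{-125 + 10} = \left(-24 - 55\right) - \sqrt{-115} = -79 - i \sqrt{115}$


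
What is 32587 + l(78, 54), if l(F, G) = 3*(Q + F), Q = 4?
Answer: 32833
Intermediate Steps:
l(F, G) = 12 + 3*F (l(F, G) = 3*(4 + F) = 12 + 3*F)
32587 + l(78, 54) = 32587 + (12 + 3*78) = 32587 + (12 + 234) = 32587 + 246 = 32833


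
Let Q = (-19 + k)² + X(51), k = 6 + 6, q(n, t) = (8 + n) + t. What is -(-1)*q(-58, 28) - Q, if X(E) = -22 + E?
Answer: -100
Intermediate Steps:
q(n, t) = 8 + n + t
k = 12
Q = 78 (Q = (-19 + 12)² + (-22 + 51) = (-7)² + 29 = 49 + 29 = 78)
-(-1)*q(-58, 28) - Q = -(-1)*(8 - 58 + 28) - 1*78 = -(-1)*(-22) - 78 = -1*22 - 78 = -22 - 78 = -100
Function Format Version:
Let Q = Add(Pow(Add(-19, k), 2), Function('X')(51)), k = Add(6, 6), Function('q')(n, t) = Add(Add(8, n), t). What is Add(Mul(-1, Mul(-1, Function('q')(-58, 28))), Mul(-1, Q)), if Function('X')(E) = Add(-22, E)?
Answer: -100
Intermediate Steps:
Function('q')(n, t) = Add(8, n, t)
k = 12
Q = 78 (Q = Add(Pow(Add(-19, 12), 2), Add(-22, 51)) = Add(Pow(-7, 2), 29) = Add(49, 29) = 78)
Add(Mul(-1, Mul(-1, Function('q')(-58, 28))), Mul(-1, Q)) = Add(Mul(-1, Mul(-1, Add(8, -58, 28))), Mul(-1, 78)) = Add(Mul(-1, Mul(-1, -22)), -78) = Add(Mul(-1, 22), -78) = Add(-22, -78) = -100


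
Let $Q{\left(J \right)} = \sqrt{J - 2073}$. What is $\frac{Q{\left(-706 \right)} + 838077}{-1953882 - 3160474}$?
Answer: $- \frac{838077}{5114356} - \frac{i \sqrt{2779}}{5114356} \approx -0.16387 - 1.0307 \cdot 10^{-5} i$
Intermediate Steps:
$Q{\left(J \right)} = \sqrt{-2073 + J}$
$\frac{Q{\left(-706 \right)} + 838077}{-1953882 - 3160474} = \frac{\sqrt{-2073 - 706} + 838077}{-1953882 - 3160474} = \frac{\sqrt{-2779} + 838077}{-5114356} = \left(i \sqrt{2779} + 838077\right) \left(- \frac{1}{5114356}\right) = \left(838077 + i \sqrt{2779}\right) \left(- \frac{1}{5114356}\right) = - \frac{838077}{5114356} - \frac{i \sqrt{2779}}{5114356}$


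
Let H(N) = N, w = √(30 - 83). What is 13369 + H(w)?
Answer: 13369 + I*√53 ≈ 13369.0 + 7.2801*I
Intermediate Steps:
w = I*√53 (w = √(-53) = I*√53 ≈ 7.2801*I)
13369 + H(w) = 13369 + I*√53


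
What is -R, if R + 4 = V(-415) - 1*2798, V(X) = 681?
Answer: 2121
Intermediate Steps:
R = -2121 (R = -4 + (681 - 1*2798) = -4 + (681 - 2798) = -4 - 2117 = -2121)
-R = -1*(-2121) = 2121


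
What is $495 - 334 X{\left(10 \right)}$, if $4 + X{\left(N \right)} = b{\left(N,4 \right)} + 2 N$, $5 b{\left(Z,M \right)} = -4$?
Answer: $- \frac{22909}{5} \approx -4581.8$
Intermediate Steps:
$b{\left(Z,M \right)} = - \frac{4}{5}$ ($b{\left(Z,M \right)} = \frac{1}{5} \left(-4\right) = - \frac{4}{5}$)
$X{\left(N \right)} = - \frac{24}{5} + 2 N$ ($X{\left(N \right)} = -4 + \left(- \frac{4}{5} + 2 N\right) = - \frac{24}{5} + 2 N$)
$495 - 334 X{\left(10 \right)} = 495 - 334 \left(- \frac{24}{5} + 2 \cdot 10\right) = 495 - 334 \left(- \frac{24}{5} + 20\right) = 495 - \frac{25384}{5} = - \frac{22909}{5}$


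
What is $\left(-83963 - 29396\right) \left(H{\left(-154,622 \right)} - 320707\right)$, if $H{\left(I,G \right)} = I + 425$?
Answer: $36324304524$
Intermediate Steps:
$H{\left(I,G \right)} = 425 + I$
$\left(-83963 - 29396\right) \left(H{\left(-154,622 \right)} - 320707\right) = \left(-83963 - 29396\right) \left(\left(425 - 154\right) - 320707\right) = - 113359 \left(271 - 320707\right) = \left(-113359\right) \left(-320436\right) = 36324304524$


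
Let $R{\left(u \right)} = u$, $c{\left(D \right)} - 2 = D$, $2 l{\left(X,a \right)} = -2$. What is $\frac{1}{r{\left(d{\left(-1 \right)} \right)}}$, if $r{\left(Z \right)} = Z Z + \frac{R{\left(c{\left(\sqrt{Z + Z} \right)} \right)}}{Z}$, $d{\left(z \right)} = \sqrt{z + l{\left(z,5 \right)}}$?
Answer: $\frac{i \sqrt{2}}{2 + 2^{\frac{3}{4}} \sqrt{i} - 2 i \sqrt{2}} \approx -0.18029 + 0.35077 i$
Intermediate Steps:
$l{\left(X,a \right)} = -1$ ($l{\left(X,a \right)} = \frac{1}{2} \left(-2\right) = -1$)
$c{\left(D \right)} = 2 + D$
$d{\left(z \right)} = \sqrt{-1 + z}$ ($d{\left(z \right)} = \sqrt{z - 1} = \sqrt{-1 + z}$)
$r{\left(Z \right)} = Z^{2} + \frac{2 + \sqrt{2} \sqrt{Z}}{Z}$ ($r{\left(Z \right)} = Z Z + \frac{2 + \sqrt{Z + Z}}{Z} = Z^{2} + \frac{2 + \sqrt{2 Z}}{Z} = Z^{2} + \frac{2 + \sqrt{2} \sqrt{Z}}{Z}$)
$\frac{1}{r{\left(d{\left(-1 \right)} \right)}} = \frac{1}{\frac{1}{\sqrt{-1 - 1}} \left(2 + \left(\sqrt{-1 - 1}\right)^{3} + \sqrt{2} \sqrt{\sqrt{-1 - 1}}\right)} = \frac{1}{\frac{1}{\sqrt{-2}} \left(2 + \left(\sqrt{-2}\right)^{3} + \sqrt{2} \sqrt{\sqrt{-2}}\right)} = \frac{1}{\frac{1}{i \sqrt{2}} \left(2 + \left(i \sqrt{2}\right)^{3} + \sqrt{2} \sqrt{i \sqrt{2}}\right)} = \frac{1}{- \frac{i \sqrt{2}}{2} \left(2 - 2 i \sqrt{2} + \sqrt{2} \sqrt[4]{2} \sqrt{i}\right)} = \frac{1}{- \frac{i \sqrt{2}}{2} \left(2 - 2 i \sqrt{2} + 2^{\frac{3}{4}} \sqrt{i}\right)} = \frac{1}{- \frac{i \sqrt{2}}{2} \left(2 + 2^{\frac{3}{4}} \sqrt{i} - 2 i \sqrt{2}\right)} = \frac{1}{\left(- \frac{1}{2}\right) i \sqrt{2} \left(2 + 2^{\frac{3}{4}} \sqrt{i} - 2 i \sqrt{2}\right)} = \frac{i \sqrt{2}}{2 + 2^{\frac{3}{4}} \sqrt{i} - 2 i \sqrt{2}}$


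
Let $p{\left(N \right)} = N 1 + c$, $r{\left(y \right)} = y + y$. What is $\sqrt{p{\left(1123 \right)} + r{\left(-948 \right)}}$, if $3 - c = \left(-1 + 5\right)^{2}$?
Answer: $i \sqrt{786} \approx 28.036 i$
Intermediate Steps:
$r{\left(y \right)} = 2 y$
$c = -13$ ($c = 3 - \left(-1 + 5\right)^{2} = 3 - 4^{2} = 3 - 16 = -13$)
$p{\left(N \right)} = -13 + N$ ($p{\left(N \right)} = N 1 - 13 = N - 13 = -13 + N$)
$\sqrt{p{\left(1123 \right)} + r{\left(-948 \right)}} = \sqrt{\left(-13 + 1123\right) + 2 \left(-948\right)} = \sqrt{1110 - 1896} = \sqrt{-786} = i \sqrt{786}$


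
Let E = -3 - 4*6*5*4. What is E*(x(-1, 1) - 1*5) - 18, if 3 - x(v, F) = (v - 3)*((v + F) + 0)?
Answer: 948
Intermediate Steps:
x(v, F) = 3 - (-3 + v)*(F + v) (x(v, F) = 3 - (v - 3)*((v + F) + 0) = 3 - (-3 + v)*((F + v) + 0) = 3 - (-3 + v)*(F + v))
E = -483 (E = -3 - 120*4 = -3 - 4*120 = -3 - 480 = -483)
E*(x(-1, 1) - 1*5) - 18 = -483*((3 - 1*(-1)**2 + 3*1 + 3*(-1) - 1*1*(-1)) - 1*5) - 18 = -483*((3 - 1*1 + 3 - 3 + 1) - 5) - 18 = -483*((3 - 1 + 3 - 3 + 1) - 5) - 18 = -483*(3 - 5) - 18 = -483*(-2) - 18 = 966 - 18 = 948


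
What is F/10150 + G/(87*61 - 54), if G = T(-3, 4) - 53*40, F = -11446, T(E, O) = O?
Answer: -40801619/26658975 ≈ -1.5305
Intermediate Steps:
G = -2116 (G = 4 - 53*40 = 4 - 2120 = -2116)
F/10150 + G/(87*61 - 54) = -11446/10150 - 2116/(87*61 - 54) = -11446*1/10150 - 2116/(5307 - 54) = -5723/5075 - 2116/5253 = -40801619/26658975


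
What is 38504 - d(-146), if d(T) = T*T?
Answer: 17188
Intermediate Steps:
d(T) = T²
38504 - d(-146) = 38504 - 1*(-146)² = 38504 - 1*21316 = 38504 - 21316 = 17188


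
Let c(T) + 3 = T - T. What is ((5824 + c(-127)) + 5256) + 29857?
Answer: 40934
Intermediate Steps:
c(T) = -3 (c(T) = -3 + (T - T) = -3 + 0 = -3)
((5824 + c(-127)) + 5256) + 29857 = ((5824 - 3) + 5256) + 29857 = (5821 + 5256) + 29857 = 11077 + 29857 = 40934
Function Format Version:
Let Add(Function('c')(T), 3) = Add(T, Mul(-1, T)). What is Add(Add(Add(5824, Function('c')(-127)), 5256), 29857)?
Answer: 40934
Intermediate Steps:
Function('c')(T) = -3 (Function('c')(T) = Add(-3, Add(T, Mul(-1, T))) = Add(-3, 0) = -3)
Add(Add(Add(5824, Function('c')(-127)), 5256), 29857) = Add(Add(Add(5824, -3), 5256), 29857) = Add(Add(5821, 5256), 29857) = Add(11077, 29857) = 40934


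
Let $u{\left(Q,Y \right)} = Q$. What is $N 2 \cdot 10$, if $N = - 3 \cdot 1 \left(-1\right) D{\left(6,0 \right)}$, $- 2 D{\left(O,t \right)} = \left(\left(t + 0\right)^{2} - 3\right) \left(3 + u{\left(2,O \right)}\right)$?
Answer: $450$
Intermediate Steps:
$D{\left(O,t \right)} = \frac{15}{2} - \frac{5 t^{2}}{2}$ ($D{\left(O,t \right)} = - \frac{\left(\left(t + 0\right)^{2} - 3\right) \left(3 + 2\right)}{2} = - \frac{\left(t^{2} - 3\right) 5}{2} = - \frac{\left(-3 + t^{2}\right) 5}{2} = - \frac{-15 + 5 t^{2}}{2} = \frac{15}{2} - \frac{5 t^{2}}{2}$)
$N = \frac{45}{2}$ ($N = - 3 \cdot 1 \left(-1\right) \left(\frac{15}{2} - \frac{5 \cdot 0^{2}}{2}\right) = \left(-3\right) \left(-1\right) \left(\frac{15}{2} - 0\right) = 3 \left(\frac{15}{2} + 0\right) = 3 \cdot \frac{15}{2} = \frac{45}{2} \approx 22.5$)
$N 2 \cdot 10 = \frac{45 \cdot 2 \cdot 10}{2} = \frac{45}{2} \cdot 20 = 450$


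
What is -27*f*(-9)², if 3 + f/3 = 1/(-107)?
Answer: 2112642/107 ≈ 19744.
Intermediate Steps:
f = -966/107 (f = -9 + 3/(-107) = -9 + 3*(-1/107) = -9 - 3/107 = -966/107 ≈ -9.0280)
-27*f*(-9)² = -27*(-966/107)*(-9)² = (26082/107)*81 = 2112642/107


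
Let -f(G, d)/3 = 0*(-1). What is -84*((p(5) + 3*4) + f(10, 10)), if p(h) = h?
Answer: -1428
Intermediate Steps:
f(G, d) = 0 (f(G, d) = -0*(-1) = -3*0 = 0)
-84*((p(5) + 3*4) + f(10, 10)) = -84*((5 + 3*4) + 0) = -84*((5 + 12) + 0) = -84*(17 + 0) = -84*17 = -1428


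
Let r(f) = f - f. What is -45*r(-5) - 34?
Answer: -34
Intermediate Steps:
r(f) = 0
-45*r(-5) - 34 = -45*0 - 34 = 0 - 34 = -34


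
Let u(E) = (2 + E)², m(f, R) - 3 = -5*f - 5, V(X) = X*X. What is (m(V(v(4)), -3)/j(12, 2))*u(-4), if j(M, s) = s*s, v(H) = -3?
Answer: -47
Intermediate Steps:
j(M, s) = s²
V(X) = X²
m(f, R) = -2 - 5*f (m(f, R) = 3 + (-5*f - 5) = 3 + (-5 - 5*f) = -2 - 5*f)
(m(V(v(4)), -3)/j(12, 2))*u(-4) = ((-2 - 5*(-3)²)/(2²))*(2 - 4)² = ((-2 - 5*9)/4)*(-2)² = ((-2 - 45)*(¼))*4 = -47*¼*4 = -47/4*4 = -47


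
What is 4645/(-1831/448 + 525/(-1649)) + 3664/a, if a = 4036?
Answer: -3459405427956/3283809671 ≈ -1053.5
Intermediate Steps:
4645/(-1831/448 + 525/(-1649)) + 3664/a = 4645/(-1831/448 + 525/(-1649)) + 3664/4036 = 4645/(-1831*1/448 + 525*(-1/1649)) + 3664*(1/4036) = 4645/(-1831/448 - 525/1649) + 916/1009 = 4645/(-3254519/738752) + 916/1009 = 4645*(-738752/3254519) + 916/1009 = -3431503040/3254519 + 916/1009 = -3459405427956/3283809671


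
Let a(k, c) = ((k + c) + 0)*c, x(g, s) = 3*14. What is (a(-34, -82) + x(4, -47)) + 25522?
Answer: 35076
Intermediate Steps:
x(g, s) = 42
a(k, c) = c*(c + k) (a(k, c) = ((c + k) + 0)*c = (c + k)*c = c*(c + k))
(a(-34, -82) + x(4, -47)) + 25522 = (-82*(-82 - 34) + 42) + 25522 = (-82*(-116) + 42) + 25522 = (9512 + 42) + 25522 = 9554 + 25522 = 35076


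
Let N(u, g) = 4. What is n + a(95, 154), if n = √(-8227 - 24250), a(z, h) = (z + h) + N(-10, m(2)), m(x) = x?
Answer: 253 + I*√32477 ≈ 253.0 + 180.21*I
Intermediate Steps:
a(z, h) = 4 + h + z (a(z, h) = (z + h) + 4 = (h + z) + 4 = 4 + h + z)
n = I*√32477 (n = √(-32477) = I*√32477 ≈ 180.21*I)
n + a(95, 154) = I*√32477 + (4 + 154 + 95) = I*√32477 + 253 = 253 + I*√32477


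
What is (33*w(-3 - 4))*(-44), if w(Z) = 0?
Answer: 0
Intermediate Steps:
(33*w(-3 - 4))*(-44) = (33*0)*(-44) = 0*(-44) = 0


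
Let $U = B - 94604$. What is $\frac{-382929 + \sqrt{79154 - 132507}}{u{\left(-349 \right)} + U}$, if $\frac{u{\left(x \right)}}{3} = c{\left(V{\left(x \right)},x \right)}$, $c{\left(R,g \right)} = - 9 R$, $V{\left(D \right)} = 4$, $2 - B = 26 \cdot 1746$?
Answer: $\frac{127643}{46702} - \frac{i \sqrt{53353}}{140106} \approx 2.7331 - 0.0016486 i$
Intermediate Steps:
$B = -45394$ ($B = 2 - 26 \cdot 1746 = 2 - 45396 = -45394$)
$u{\left(x \right)} = -108$ ($u{\left(x \right)} = 3 \left(\left(-9\right) 4\right) = 3 \left(-36\right) = -108$)
$U = -139998$ ($U = -45394 - 94604 = -139998$)
$\frac{-382929 + \sqrt{79154 - 132507}}{u{\left(-349 \right)} + U} = \frac{-382929 + \sqrt{79154 - 132507}}{-108 - 139998} = \frac{-382929 + \sqrt{-53353}}{-140106} = \left(-382929 + i \sqrt{53353}\right) \left(- \frac{1}{140106}\right) = \frac{127643}{46702} - \frac{i \sqrt{53353}}{140106}$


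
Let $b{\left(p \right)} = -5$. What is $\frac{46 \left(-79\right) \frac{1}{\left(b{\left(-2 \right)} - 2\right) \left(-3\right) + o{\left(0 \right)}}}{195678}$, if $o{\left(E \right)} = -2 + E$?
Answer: $- \frac{1817}{1858941} \approx -0.00097744$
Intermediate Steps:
$\frac{46 \left(-79\right) \frac{1}{\left(b{\left(-2 \right)} - 2\right) \left(-3\right) + o{\left(0 \right)}}}{195678} = \frac{46 \left(-79\right) \frac{1}{\left(-5 - 2\right) \left(-3\right) + \left(-2 + 0\right)}}{195678} = - \frac{3634}{\left(-7\right) \left(-3\right) - 2} \cdot \frac{1}{195678} = - \frac{3634}{21 - 2} \cdot \frac{1}{195678} = - \frac{3634}{19} \cdot \frac{1}{195678} = \left(-3634\right) \frac{1}{19} \cdot \frac{1}{195678} = \left(- \frac{3634}{19}\right) \frac{1}{195678} = - \frac{1817}{1858941}$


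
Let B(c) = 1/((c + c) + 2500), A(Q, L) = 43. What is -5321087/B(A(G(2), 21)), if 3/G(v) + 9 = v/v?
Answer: -13760330982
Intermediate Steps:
G(v) = -3/8 (G(v) = 3/(-9 + v/v) = 3/(-9 + 1) = 3/(-8) = 3*(-⅛) = -3/8)
B(c) = 1/(2500 + 2*c) (B(c) = 1/(2*c + 2500) = 1/(2500 + 2*c))
-5321087/B(A(G(2), 21)) = -5321087/(1/(2*(1250 + 43))) = -5321087/((½)/1293) = -5321087/((½)*(1/1293)) = -5321087/1/2586 = -5321087*2586 = -13760330982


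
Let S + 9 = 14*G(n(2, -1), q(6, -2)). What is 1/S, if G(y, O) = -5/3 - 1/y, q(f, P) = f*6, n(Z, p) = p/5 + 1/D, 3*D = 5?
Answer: -3/202 ≈ -0.014851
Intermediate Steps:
D = 5/3 (D = (⅓)*5 = 5/3 ≈ 1.6667)
n(Z, p) = ⅗ + p/5 (n(Z, p) = p/5 + 1/(5/3) = p*(⅕) + 1*(⅗) = p/5 + ⅗ = ⅗ + p/5)
q(f, P) = 6*f
G(y, O) = -5/3 - 1/y (G(y, O) = -5*⅓ - 1/y = -5/3 - 1/y)
S = -202/3 (S = -9 + 14*(-5/3 - 1/(⅗ + (⅕)*(-1))) = -9 + 14*(-5/3 - 1/(⅗ - ⅕)) = -9 + 14*(-5/3 - 1/⅖) = -9 + 14*(-5/3 - 1*5/2) = -9 + 14*(-5/3 - 5/2) = -9 + 14*(-25/6) = -9 - 175/3 = -202/3 ≈ -67.333)
1/S = 1/(-202/3) = -3/202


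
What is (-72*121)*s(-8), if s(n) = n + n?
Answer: 139392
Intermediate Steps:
s(n) = 2*n
(-72*121)*s(-8) = (-72*121)*(2*(-8)) = -8712*(-16) = 139392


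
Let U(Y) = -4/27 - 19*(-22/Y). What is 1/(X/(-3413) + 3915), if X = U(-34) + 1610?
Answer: 1566567/6132376526 ≈ 0.00025546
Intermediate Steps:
U(Y) = -4/27 + 418/Y (U(Y) = -4*1/27 - 19*(-22/Y) = -4/27 - 19*(-22/Y) = -4/27 - (-418)/Y = -4/27 + 418/Y)
X = 733279/459 (X = (-4/27 + 418/(-34)) + 1610 = (-4/27 + 418*(-1/34)) + 1610 = (-4/27 - 209/17) + 1610 = -5711/459 + 1610 = 733279/459 ≈ 1597.6)
1/(X/(-3413) + 3915) = 1/((733279/459)/(-3413) + 3915) = 1/((733279/459)*(-1/3413) + 3915) = 1/(-733279/1566567 + 3915) = 1/(6132376526/1566567) = 1566567/6132376526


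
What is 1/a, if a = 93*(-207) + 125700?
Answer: 1/106449 ≈ 9.3942e-6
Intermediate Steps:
a = 106449 (a = -19251 + 125700 = 106449)
1/a = 1/106449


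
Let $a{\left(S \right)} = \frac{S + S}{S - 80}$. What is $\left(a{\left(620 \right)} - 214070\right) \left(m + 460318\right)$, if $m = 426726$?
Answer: $- \frac{5126961748432}{27} \approx -1.8989 \cdot 10^{11}$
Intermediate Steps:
$a{\left(S \right)} = \frac{2 S}{-80 + S}$
$\left(a{\left(620 \right)} - 214070\right) \left(m + 460318\right) = \left(2 \cdot 620 \frac{1}{-80 + 620} - 214070\right) \left(426726 + 460318\right) = \left(2 \cdot 620 \cdot \frac{1}{540} - 214070\right) 887044 = \left(\frac{62}{27} - 214070\right) 887044 = \left(- \frac{5779828}{27}\right) 887044 = - \frac{5126961748432}{27}$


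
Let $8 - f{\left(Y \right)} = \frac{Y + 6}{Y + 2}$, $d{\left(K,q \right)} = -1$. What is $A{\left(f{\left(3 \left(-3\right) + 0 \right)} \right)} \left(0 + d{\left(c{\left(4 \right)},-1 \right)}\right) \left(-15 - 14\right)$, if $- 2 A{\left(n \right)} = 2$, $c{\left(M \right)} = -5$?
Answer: $-29$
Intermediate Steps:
$f{\left(Y \right)} = 8 - \frac{6 + Y}{2 + Y}$ ($f{\left(Y \right)} = 8 - \frac{Y + 6}{Y + 2} = 8 - \frac{6 + Y}{2 + Y}$)
$A{\left(n \right)} = -1$ ($A{\left(n \right)} = \left(- \frac{1}{2}\right) 2 = -1$)
$A{\left(f{\left(3 \left(-3\right) + 0 \right)} \right)} \left(0 + d{\left(c{\left(4 \right)},-1 \right)}\right) \left(-15 - 14\right) = - (0 - 1) \left(-15 - 14\right) = \left(-1\right) \left(-1\right) \left(-15 - 14\right) = 1 \left(-29\right) = -29$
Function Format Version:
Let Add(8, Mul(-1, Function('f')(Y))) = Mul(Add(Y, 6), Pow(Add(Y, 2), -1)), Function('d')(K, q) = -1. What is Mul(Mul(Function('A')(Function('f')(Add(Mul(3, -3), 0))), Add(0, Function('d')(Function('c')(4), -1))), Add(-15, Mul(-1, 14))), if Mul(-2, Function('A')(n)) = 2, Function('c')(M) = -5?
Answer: -29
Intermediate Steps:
Function('f')(Y) = Add(8, Mul(-1, Pow(Add(2, Y), -1), Add(6, Y))) (Function('f')(Y) = Add(8, Mul(-1, Mul(Add(Y, 6), Pow(Add(Y, 2), -1)))) = Add(8, Mul(-1, Mul(Add(6, Y), Pow(Add(2, Y), -1)))) = Add(8, Mul(-1, Mul(Pow(Add(2, Y), -1), Add(6, Y)))) = Add(8, Mul(-1, Pow(Add(2, Y), -1), Add(6, Y))))
Function('A')(n) = -1 (Function('A')(n) = Mul(Rational(-1, 2), 2) = -1)
Mul(Mul(Function('A')(Function('f')(Add(Mul(3, -3), 0))), Add(0, Function('d')(Function('c')(4), -1))), Add(-15, Mul(-1, 14))) = Mul(Mul(-1, Add(0, -1)), Add(-15, Mul(-1, 14))) = Mul(Mul(-1, -1), Add(-15, -14)) = Mul(1, -29) = -29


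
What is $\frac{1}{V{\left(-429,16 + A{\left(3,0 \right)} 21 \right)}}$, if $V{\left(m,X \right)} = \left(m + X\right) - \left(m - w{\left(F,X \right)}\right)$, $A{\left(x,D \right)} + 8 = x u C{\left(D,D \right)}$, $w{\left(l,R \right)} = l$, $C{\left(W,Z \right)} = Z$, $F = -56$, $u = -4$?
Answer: $- \frac{1}{208} \approx -0.0048077$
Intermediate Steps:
$A{\left(x,D \right)} = -8 - 4 D x$ ($A{\left(x,D \right)} = -8 + x \left(-4\right) D = -8 + - 4 x D = -8 - 4 D x$)
$V{\left(m,X \right)} = -56 + X$ ($V{\left(m,X \right)} = \left(m + X\right) - \left(56 + m\right) = \left(X + m\right) - \left(56 + m\right) = -56 + X$)
$\frac{1}{V{\left(-429,16 + A{\left(3,0 \right)} 21 \right)}} = \frac{1}{-56 + \left(16 + \left(-8 - 0 \cdot 3\right) 21\right)} = \frac{1}{-56 + \left(16 + \left(-8 + 0\right) 21\right)} = \frac{1}{-56 + \left(16 - 168\right)} = \frac{1}{-56 - 152} = \frac{1}{-208} = - \frac{1}{208}$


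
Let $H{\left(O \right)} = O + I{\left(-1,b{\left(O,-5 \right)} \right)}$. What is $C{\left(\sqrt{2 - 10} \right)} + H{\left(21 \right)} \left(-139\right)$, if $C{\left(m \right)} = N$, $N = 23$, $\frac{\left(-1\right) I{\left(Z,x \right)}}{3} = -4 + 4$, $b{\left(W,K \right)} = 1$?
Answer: $-2896$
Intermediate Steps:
$I{\left(Z,x \right)} = 0$ ($I{\left(Z,x \right)} = - 3 \left(-4 + 4\right) = \left(-3\right) 0 = 0$)
$C{\left(m \right)} = 23$
$H{\left(O \right)} = O$ ($H{\left(O \right)} = O + 0 = O$)
$C{\left(\sqrt{2 - 10} \right)} + H{\left(21 \right)} \left(-139\right) = 23 + 21 \left(-139\right) = 23 - 2919 = -2896$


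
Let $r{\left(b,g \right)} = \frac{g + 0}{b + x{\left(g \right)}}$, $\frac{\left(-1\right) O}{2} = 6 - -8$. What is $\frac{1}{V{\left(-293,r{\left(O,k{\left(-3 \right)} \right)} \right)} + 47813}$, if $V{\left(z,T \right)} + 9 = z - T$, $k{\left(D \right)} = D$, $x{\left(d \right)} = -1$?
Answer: $\frac{29}{1377816} \approx 2.1048 \cdot 10^{-5}$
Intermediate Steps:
$O = -28$ ($O = - 2 \left(6 - -8\right) = - 2 \left(6 + 8\right) = \left(-2\right) 14 = -28$)
$r{\left(b,g \right)} = \frac{g}{-1 + b}$ ($r{\left(b,g \right)} = \frac{g + 0}{b - 1} = \frac{g}{-1 + b}$)
$V{\left(z,T \right)} = -9 + z - T$ ($V{\left(z,T \right)} = -9 - \left(T - z\right) = -9 + z - T$)
$\frac{1}{V{\left(-293,r{\left(O,k{\left(-3 \right)} \right)} \right)} + 47813} = \frac{1}{\left(-9 - 293 - - \frac{3}{-1 - 28}\right) + 47813} = \frac{1}{\left(-9 - 293 - - \frac{3}{-29}\right) + 47813} = \frac{1}{\left(-9 - 293 - \left(-3\right) \left(- \frac{1}{29}\right)\right) + 47813} = \frac{1}{\left(-9 - 293 - \frac{3}{29}\right) + 47813} = \frac{1}{- \frac{8761}{29} + 47813} = \frac{1}{\frac{1377816}{29}} = \frac{29}{1377816}$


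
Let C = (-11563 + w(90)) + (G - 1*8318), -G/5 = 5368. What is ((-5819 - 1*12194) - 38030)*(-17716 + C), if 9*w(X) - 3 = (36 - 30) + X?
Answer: 3610626318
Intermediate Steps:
w(X) = 1 + X/9 (w(X) = ⅓ + ((36 - 30) + X)/9 = ⅓ + (6 + X)/9 = ⅓ + (⅔ + X/9) = 1 + X/9)
G = -26840 (G = -5*5368 = -26840)
C = -46710 (C = (-11563 + (1 + (⅑)*90)) + (-26840 - 1*8318) = (-11563 + (1 + 10)) + (-26840 - 8318) = (-11563 + 11) - 35158 = -11552 - 35158 = -46710)
((-5819 - 1*12194) - 38030)*(-17716 + C) = ((-5819 - 1*12194) - 38030)*(-17716 - 46710) = ((-5819 - 12194) - 38030)*(-64426) = (-18013 - 38030)*(-64426) = -56043*(-64426) = 3610626318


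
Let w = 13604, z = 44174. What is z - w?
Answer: 30570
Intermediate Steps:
z - w = 44174 - 1*13604 = 44174 - 13604 = 30570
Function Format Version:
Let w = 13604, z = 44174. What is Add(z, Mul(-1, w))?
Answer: 30570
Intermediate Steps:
Add(z, Mul(-1, w)) = Add(44174, Mul(-1, 13604)) = Add(44174, -13604) = 30570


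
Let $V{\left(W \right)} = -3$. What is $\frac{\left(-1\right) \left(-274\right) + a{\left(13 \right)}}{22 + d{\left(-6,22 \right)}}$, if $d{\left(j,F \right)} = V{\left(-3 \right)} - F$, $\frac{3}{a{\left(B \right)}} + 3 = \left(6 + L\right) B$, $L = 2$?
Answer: $- \frac{27677}{303} \approx -91.343$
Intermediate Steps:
$a{\left(B \right)} = \frac{3}{-3 + 8 B}$ ($a{\left(B \right)} = \frac{3}{-3 + \left(6 + 2\right) B} = \frac{3}{-3 + 8 B}$)
$d{\left(j,F \right)} = -3 - F$
$\frac{\left(-1\right) \left(-274\right) + a{\left(13 \right)}}{22 + d{\left(-6,22 \right)}} = \frac{\left(-1\right) \left(-274\right) + \frac{3}{-3 + 8 \cdot 13}}{22 - 25} = \frac{274 + \frac{3}{-3 + 104}}{22 - 25} = \frac{274 + \frac{3}{101}}{22 - 25} = \frac{274 + 3 \cdot \frac{1}{101}}{-3} = \left(274 + \frac{3}{101}\right) \left(- \frac{1}{3}\right) = \frac{27677}{101} \left(- \frac{1}{3}\right) = - \frac{27677}{303}$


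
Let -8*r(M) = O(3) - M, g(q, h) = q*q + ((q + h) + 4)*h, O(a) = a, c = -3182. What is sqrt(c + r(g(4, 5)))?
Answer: I*sqrt(12689)/2 ≈ 56.323*I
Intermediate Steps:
g(q, h) = q**2 + h*(4 + h + q) (g(q, h) = q**2 + ((h + q) + 4)*h = q**2 + (4 + h + q)*h = q**2 + h*(4 + h + q))
r(M) = -3/8 + M/8 (r(M) = -(3 - M)/8 = -3/8 + M/8)
sqrt(c + r(g(4, 5))) = sqrt(-3182 + (-3/8 + (5**2 + 4**2 + 4*5 + 5*4)/8)) = sqrt(-3182 + (-3/8 + (25 + 16 + 20 + 20)/8)) = sqrt(-3182 + (-3/8 + (1/8)*81)) = sqrt(-3182 + (-3/8 + 81/8)) = sqrt(-3182 + 39/4) = sqrt(-12689/4) = I*sqrt(12689)/2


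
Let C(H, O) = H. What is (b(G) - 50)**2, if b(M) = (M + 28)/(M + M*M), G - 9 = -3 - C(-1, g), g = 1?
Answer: 156025/64 ≈ 2437.9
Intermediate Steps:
G = 7 (G = 9 + (-3 - 1*(-1)) = 9 + (-3 + 1) = 9 - 2 = 7)
b(M) = (28 + M)/(M + M**2)
(b(G) - 50)**2 = ((28 + 7)/(7*(1 + 7)) - 50)**2 = ((1/7)*35/8 - 50)**2 = ((1/7)*(1/8)*35 - 50)**2 = (5/8 - 50)**2 = (-395/8)**2 = 156025/64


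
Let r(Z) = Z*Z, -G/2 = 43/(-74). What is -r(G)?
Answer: -1849/1369 ≈ -1.3506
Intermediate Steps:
G = 43/37 (G = -86/(-74) = -86*(-1)/74 = -2*(-43/74) = 43/37 ≈ 1.1622)
r(Z) = Z²
-r(G) = -(43/37)² = -1*1849/1369 = -1849/1369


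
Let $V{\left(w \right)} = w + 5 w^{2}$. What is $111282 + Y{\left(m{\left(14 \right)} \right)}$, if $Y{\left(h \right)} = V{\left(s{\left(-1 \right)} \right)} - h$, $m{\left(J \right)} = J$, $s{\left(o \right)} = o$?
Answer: $111272$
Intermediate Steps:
$Y{\left(h \right)} = 4 - h$ ($Y{\left(h \right)} = - (1 + 5 \left(-1\right)) - h = - (1 - 5) - h = \left(-1\right) \left(-4\right) - h = 4 - h$)
$111282 + Y{\left(m{\left(14 \right)} \right)} = 111282 + \left(4 - 14\right) = 111282 - 10 = 111272$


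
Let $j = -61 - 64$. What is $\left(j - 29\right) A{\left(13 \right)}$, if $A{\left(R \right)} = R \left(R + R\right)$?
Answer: $-52052$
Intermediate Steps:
$j = -125$ ($j = -61 - 64 = -125$)
$A{\left(R \right)} = 2 R^{2}$ ($A{\left(R \right)} = R 2 R = 2 R^{2}$)
$\left(j - 29\right) A{\left(13 \right)} = \left(-125 - 29\right) 2 \cdot 13^{2} = - 154 \cdot 2 \cdot 169 = \left(-154\right) 338 = -52052$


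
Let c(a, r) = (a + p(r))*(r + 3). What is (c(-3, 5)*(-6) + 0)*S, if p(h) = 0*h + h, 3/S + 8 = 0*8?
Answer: 36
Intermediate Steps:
S = -3/8 (S = 3/(-8 + 0*8) = 3/(-8 + 0) = 3/(-8) = 3*(-⅛) = -3/8 ≈ -0.37500)
p(h) = h (p(h) = 0 + h = h)
c(a, r) = (3 + r)*(a + r) (c(a, r) = (a + r)*(r + 3) = (a + r)*(3 + r) = (3 + r)*(a + r))
(c(-3, 5)*(-6) + 0)*S = ((5² + 3*(-3) + 3*5 - 3*5)*(-6) + 0)*(-3/8) = ((25 - 9 + 15 - 15)*(-6) + 0)*(-3/8) = (16*(-6) + 0)*(-3/8) = (-96 + 0)*(-3/8) = -96*(-3/8) = 36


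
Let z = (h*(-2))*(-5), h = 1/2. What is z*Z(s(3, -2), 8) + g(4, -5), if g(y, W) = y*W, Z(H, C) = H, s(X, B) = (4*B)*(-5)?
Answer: 180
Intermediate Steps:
h = ½ ≈ 0.50000
s(X, B) = -20*B
z = 5 (z = ((½)*(-2))*(-5) = -1*(-5) = 5)
g(y, W) = W*y
z*Z(s(3, -2), 8) + g(4, -5) = 5*(-20*(-2)) - 5*4 = 5*40 - 20 = 200 - 20 = 180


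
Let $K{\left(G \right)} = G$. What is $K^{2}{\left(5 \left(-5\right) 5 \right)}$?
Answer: $15625$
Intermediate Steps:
$K^{2}{\left(5 \left(-5\right) 5 \right)} = \left(5 \left(-5\right) 5\right)^{2} = \left(\left(-25\right) 5\right)^{2} = \left(-125\right)^{2} = 15625$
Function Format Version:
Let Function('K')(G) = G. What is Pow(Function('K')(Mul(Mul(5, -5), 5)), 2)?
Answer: 15625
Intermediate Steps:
Pow(Function('K')(Mul(Mul(5, -5), 5)), 2) = Pow(Mul(Mul(5, -5), 5), 2) = Pow(Mul(-25, 5), 2) = Pow(-125, 2) = 15625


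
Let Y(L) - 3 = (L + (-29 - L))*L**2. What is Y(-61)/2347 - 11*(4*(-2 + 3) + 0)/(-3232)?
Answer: -87162231/1896376 ≈ -45.963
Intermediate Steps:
Y(L) = 3 - 29*L**2 (Y(L) = 3 + (L + (-29 - L))*L**2 = 3 - 29*L**2)
Y(-61)/2347 - 11*(4*(-2 + 3) + 0)/(-3232) = (3 - 29*(-61)**2)/2347 - 11*(4*(-2 + 3) + 0)/(-3232) = (3 - 29*3721)*(1/2347) - 11*(4*1 + 0)*(-1/3232) = (3 - 107909)*(1/2347) - 11*(4 + 0)*(-1/3232) = -107906*1/2347 - 11*4*(-1/3232) = -107906/2347 - 44*(-1/3232) = -107906/2347 + 11/808 = -87162231/1896376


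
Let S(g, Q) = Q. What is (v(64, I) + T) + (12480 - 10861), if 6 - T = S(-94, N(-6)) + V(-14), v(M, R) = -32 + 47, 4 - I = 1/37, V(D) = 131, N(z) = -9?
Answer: 1518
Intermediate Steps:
I = 147/37 (I = 4 - 1/37 = 147/37 ≈ 3.9730)
v(M, R) = 15
T = -116 (T = 6 - (-9 + 131) = 6 - 1*122 = 6 - 122 = -116)
(v(64, I) + T) + (12480 - 10861) = (15 - 116) + (12480 - 10861) = -101 + 1619 = 1518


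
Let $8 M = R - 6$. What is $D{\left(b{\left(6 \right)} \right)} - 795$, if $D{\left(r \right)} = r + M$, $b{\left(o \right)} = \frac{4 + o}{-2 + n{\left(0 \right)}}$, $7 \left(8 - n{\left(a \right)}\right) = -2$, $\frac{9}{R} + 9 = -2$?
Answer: $- \frac{69895}{88} \approx -794.26$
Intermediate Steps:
$R = - \frac{9}{11}$ ($R = \frac{9}{-9 - 2} = \frac{9}{-11} = 9 \left(- \frac{1}{11}\right) = - \frac{9}{11} \approx -0.81818$)
$n{\left(a \right)} = \frac{58}{7}$ ($n{\left(a \right)} = 8 - - \frac{2}{7} = 8 + \frac{2}{7} = \frac{58}{7}$)
$b{\left(o \right)} = \frac{7}{11} + \frac{7 o}{44}$ ($b{\left(o \right)} = \frac{4 + o}{-2 + \frac{58}{7}} = \frac{4 + o}{\frac{44}{7}} = \left(4 + o\right) \frac{7}{44} = \frac{7}{11} + \frac{7 o}{44}$)
$M = - \frac{75}{88}$ ($M = \frac{- \frac{9}{11} - 6}{8} = \frac{1}{8} \left(- \frac{75}{11}\right) = - \frac{75}{88} \approx -0.85227$)
$D{\left(r \right)} = - \frac{75}{88} + r$ ($D{\left(r \right)} = r - \frac{75}{88} = - \frac{75}{88} + r$)
$D{\left(b{\left(6 \right)} \right)} - 795 = \left(- \frac{75}{88} + \left(\frac{7}{11} + \frac{7}{44} \cdot 6\right)\right) - 795 = \left(- \frac{75}{88} + \left(\frac{7}{11} + \frac{21}{22}\right)\right) - 795 = \left(- \frac{75}{88} + \frac{35}{22}\right) - 795 = \frac{65}{88} - 795 = - \frac{69895}{88}$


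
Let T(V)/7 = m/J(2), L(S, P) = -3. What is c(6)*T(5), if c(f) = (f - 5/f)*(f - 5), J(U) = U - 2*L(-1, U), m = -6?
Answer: -217/8 ≈ -27.125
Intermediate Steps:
J(U) = 6 + U (J(U) = U - 2*(-3) = U + 6 = 6 + U)
c(f) = (-5 + f)*(f - 5/f) (c(f) = (f - 5/f)*(-5 + f) = (-5 + f)*(f - 5/f))
T(V) = -21/4 (T(V) = 7*(-6/(6 + 2)) = 7*(-6/8) = 7*(-6*1/8) = 7*(-3/4) = -21/4)
c(6)*T(5) = (-5 + 6**2 - 5*6 + 25/6)*(-21/4) = (-5 + 36 - 30 + 25*(1/6))*(-21/4) = (-5 + 36 - 30 + 25/6)*(-21/4) = (31/6)*(-21/4) = -217/8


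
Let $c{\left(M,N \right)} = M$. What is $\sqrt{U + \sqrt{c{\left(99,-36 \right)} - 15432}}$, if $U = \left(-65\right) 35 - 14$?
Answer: $\sqrt{-2289 + i \sqrt{15333}} \approx 1.2936 + 47.861 i$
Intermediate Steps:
$U = -2289$ ($U = -2275 - 14 = -2289$)
$\sqrt{U + \sqrt{c{\left(99,-36 \right)} - 15432}} = \sqrt{-2289 + \sqrt{99 - 15432}} = \sqrt{-2289 + \sqrt{-15333}} = \sqrt{-2289 + i \sqrt{15333}}$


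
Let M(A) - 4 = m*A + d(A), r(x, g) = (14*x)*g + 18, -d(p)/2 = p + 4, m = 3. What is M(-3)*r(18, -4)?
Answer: 6930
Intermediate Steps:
d(p) = -8 - 2*p (d(p) = -2*(p + 4) = -2*(4 + p) = -8 - 2*p)
r(x, g) = 18 + 14*g*x (r(x, g) = 14*g*x + 18 = 18 + 14*g*x)
M(A) = -4 + A (M(A) = 4 + (3*A + (-8 - 2*A)) = 4 + (-8 + A) = -4 + A)
M(-3)*r(18, -4) = (-4 - 3)*(18 + 14*(-4)*18) = -7*(18 - 1008) = -7*(-990) = 6930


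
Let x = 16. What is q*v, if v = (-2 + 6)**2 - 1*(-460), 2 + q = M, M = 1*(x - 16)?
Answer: -952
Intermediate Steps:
M = 0 (M = 1*(16 - 16) = 1*0 = 0)
q = -2 (q = -2 + 0 = -2)
v = 476 (v = 4**2 + 460 = 16 + 460 = 476)
q*v = -2*476 = -952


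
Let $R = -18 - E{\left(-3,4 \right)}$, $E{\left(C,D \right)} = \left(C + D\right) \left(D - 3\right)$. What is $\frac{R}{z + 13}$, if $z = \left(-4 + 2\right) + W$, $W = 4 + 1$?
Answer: $- \frac{19}{16} \approx -1.1875$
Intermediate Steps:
$W = 5$
$E{\left(C,D \right)} = \left(-3 + D\right) \left(C + D\right)$ ($E{\left(C,D \right)} = \left(C + D\right) \left(-3 + D\right) = \left(-3 + D\right) \left(C + D\right)$)
$z = 3$ ($z = \left(-4 + 2\right) + 5 = -2 + 5 = 3$)
$R = -19$ ($R = -18 - \left(4^{2} - -9 - 12 - 12\right) = -18 - \left(16 + 9 - 12 - 12\right) = -18 - 1 = -19$)
$\frac{R}{z + 13} = - \frac{19}{3 + 13} = - \frac{19}{16}$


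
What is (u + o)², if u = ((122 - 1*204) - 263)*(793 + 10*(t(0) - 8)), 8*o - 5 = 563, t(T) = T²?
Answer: 60473695396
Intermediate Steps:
o = 71 (o = 5/8 + (⅛)*563 = 5/8 + 563/8 = 71)
u = -245985 (u = ((122 - 1*204) - 263)*(793 + 10*(0² - 8)) = ((122 - 204) - 263)*(793 + 10*(0 - 8)) = (-82 - 263)*(793 + 10*(-8)) = -345*(793 - 80) = -345*713 = -245985)
(u + o)² = (-245985 + 71)² = (-245914)² = 60473695396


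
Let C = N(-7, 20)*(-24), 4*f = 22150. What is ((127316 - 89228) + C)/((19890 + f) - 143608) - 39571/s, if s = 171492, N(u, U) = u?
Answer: -7491412345/13511340204 ≈ -0.55445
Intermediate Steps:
f = 11075/2 (f = (¼)*22150 = 11075/2 ≈ 5537.5)
C = 168 (C = -7*(-24) = 168)
((127316 - 89228) + C)/((19890 + f) - 143608) - 39571/s = ((127316 - 89228) + 168)/((19890 + 11075/2) - 143608) - 39571/171492 = (38088 + 168)/(50855/2 - 143608) - 39571*1/171492 = 38256/(-236361/2) - 39571/171492 = 38256*(-2/236361) - 39571/171492 = -25504/78787 - 39571/171492 = -7491412345/13511340204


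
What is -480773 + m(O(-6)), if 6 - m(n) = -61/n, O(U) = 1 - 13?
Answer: -5769265/12 ≈ -4.8077e+5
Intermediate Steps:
O(U) = -12
m(n) = 6 + 61/n (m(n) = 6 - (-61)/n = 6 + 61/n)
-480773 + m(O(-6)) = -480773 + (6 + 61/(-12)) = -480773 + (6 + 61*(-1/12)) = -480773 + (6 - 61/12) = -480773 + 11/12 = -5769265/12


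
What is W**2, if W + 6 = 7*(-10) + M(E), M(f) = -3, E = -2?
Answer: 6241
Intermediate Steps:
W = -79 (W = -6 + (7*(-10) - 3) = -6 + (-70 - 3) = -6 - 73 = -79)
W**2 = (-79)**2 = 6241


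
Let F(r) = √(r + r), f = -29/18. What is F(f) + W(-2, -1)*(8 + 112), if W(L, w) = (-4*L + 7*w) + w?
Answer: I*√29/3 ≈ 1.7951*I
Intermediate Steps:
f = -29/18 (f = -29*1/18 = -29/18 ≈ -1.6111)
W(L, w) = -4*L + 8*w
F(r) = √2*√r (F(r) = √(2*r) = √2*√r)
F(f) + W(-2, -1)*(8 + 112) = √2*√(-29/18) + (-4*(-2) + 8*(-1))*(8 + 112) = √2*(I*√58/6) + (8 - 8)*120 = I*√29/3 + 0*120 = I*√29/3 + 0 = I*√29/3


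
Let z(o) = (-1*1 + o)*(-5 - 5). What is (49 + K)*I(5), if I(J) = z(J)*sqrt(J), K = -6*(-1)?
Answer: -2200*sqrt(5) ≈ -4919.4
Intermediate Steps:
z(o) = 10 - 10*o (z(o) = (-1 + o)*(-10) = 10 - 10*o)
K = 6
I(J) = sqrt(J)*(10 - 10*J) (I(J) = (10 - 10*J)*sqrt(J) = sqrt(J)*(10 - 10*J))
(49 + K)*I(5) = (49 + 6)*(10*sqrt(5)*(1 - 1*5)) = 55*(10*sqrt(5)*(1 - 5)) = 55*(10*sqrt(5)*(-4)) = 55*(-40*sqrt(5)) = -2200*sqrt(5)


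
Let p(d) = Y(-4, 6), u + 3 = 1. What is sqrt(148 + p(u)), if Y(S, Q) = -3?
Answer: sqrt(145) ≈ 12.042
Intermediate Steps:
u = -2 (u = -3 + 1 = -2)
p(d) = -3
sqrt(148 + p(u)) = sqrt(148 - 3) = sqrt(145)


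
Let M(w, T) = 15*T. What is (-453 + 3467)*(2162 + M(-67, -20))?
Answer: 5612068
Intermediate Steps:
(-453 + 3467)*(2162 + M(-67, -20)) = (-453 + 3467)*(2162 + 15*(-20)) = 3014*(2162 - 300) = 3014*1862 = 5612068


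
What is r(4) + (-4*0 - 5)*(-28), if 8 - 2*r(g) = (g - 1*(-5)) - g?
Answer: 283/2 ≈ 141.50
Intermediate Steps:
r(g) = 3/2 (r(g) = 4 - ((g - 1*(-5)) - g)/2 = 4 - ((g + 5) - g)/2 = 4 - ((5 + g) - g)/2 = 4 - ½*5 = 4 - 5/2 = 3/2)
r(4) + (-4*0 - 5)*(-28) = 3/2 + (-4*0 - 5)*(-28) = 3/2 + (0 - 5)*(-28) = 3/2 - 5*(-28) = 3/2 + 140 = 283/2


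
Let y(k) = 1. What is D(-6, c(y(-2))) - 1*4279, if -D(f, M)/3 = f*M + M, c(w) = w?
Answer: -4264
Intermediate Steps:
D(f, M) = -3*M - 3*M*f (D(f, M) = -3*(f*M + M) = -3*(M*f + M) = -3*(M + M*f) = -3*M - 3*M*f)
D(-6, c(y(-2))) - 1*4279 = -3*1*(1 - 6) - 1*4279 = -3*1*(-5) - 4279 = 15 - 4279 = -4264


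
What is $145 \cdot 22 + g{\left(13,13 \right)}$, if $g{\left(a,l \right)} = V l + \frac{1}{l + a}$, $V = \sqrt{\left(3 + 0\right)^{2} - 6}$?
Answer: $\frac{82941}{26} + 13 \sqrt{3} \approx 3212.6$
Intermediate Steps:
$V = \sqrt{3}$ ($V = \sqrt{3^{2} - 6} = \sqrt{9 - 6} = \sqrt{3} \approx 1.732$)
$g{\left(a,l \right)} = \frac{1}{a + l} + l \sqrt{3}$ ($g{\left(a,l \right)} = \sqrt{3} l + \frac{1}{l + a} = l \sqrt{3} + \frac{1}{a + l} = \frac{1}{a + l} + l \sqrt{3}$)
$145 \cdot 22 + g{\left(13,13 \right)} = 145 \cdot 22 + \frac{1 + \sqrt{3} \cdot 13^{2} + 13 \cdot 13 \sqrt{3}}{13 + 13} = 3190 + \frac{1 + \sqrt{3} \cdot 169 + 169 \sqrt{3}}{26} = 3190 + \frac{1 + 169 \sqrt{3} + 169 \sqrt{3}}{26} = 3190 + \frac{1 + 338 \sqrt{3}}{26} = 3190 + \left(\frac{1}{26} + 13 \sqrt{3}\right) = \frac{82941}{26} + 13 \sqrt{3}$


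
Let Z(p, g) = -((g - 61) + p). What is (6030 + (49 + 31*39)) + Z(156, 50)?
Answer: 7143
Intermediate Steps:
Z(p, g) = 61 - g - p (Z(p, g) = -((-61 + g) + p) = -(-61 + g + p) = 61 - g - p)
(6030 + (49 + 31*39)) + Z(156, 50) = (6030 + (49 + 31*39)) + (61 - 1*50 - 1*156) = (6030 + (49 + 1209)) + (61 - 50 - 156) = (6030 + 1258) - 145 = 7288 - 145 = 7143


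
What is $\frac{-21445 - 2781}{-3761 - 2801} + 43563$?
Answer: $\frac{142942316}{3281} \approx 43567.0$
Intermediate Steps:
$\frac{-21445 - 2781}{-3761 - 2801} + 43563 = - \frac{24226}{-6562} + 43563 = \left(-24226\right) \left(- \frac{1}{6562}\right) + 43563 = \frac{12113}{3281} + 43563 = \frac{142942316}{3281}$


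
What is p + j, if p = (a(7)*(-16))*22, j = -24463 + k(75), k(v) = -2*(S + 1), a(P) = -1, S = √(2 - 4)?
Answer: -24113 - 2*I*√2 ≈ -24113.0 - 2.8284*I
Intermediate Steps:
S = I*√2 (S = √(-2) = I*√2 ≈ 1.4142*I)
k(v) = -2 - 2*I*√2 (k(v) = -2*(I*√2 + 1) = -2*(1 + I*√2) = -2 - 2*I*√2)
j = -24465 - 2*I*√2 (j = -24463 + (-2 - 2*I*√2) = -24465 - 2*I*√2 ≈ -24465.0 - 2.8284*I)
p = 352 (p = -1*(-16)*22 = 16*22 = 352)
p + j = 352 + (-24465 - 2*I*√2) = -24113 - 2*I*√2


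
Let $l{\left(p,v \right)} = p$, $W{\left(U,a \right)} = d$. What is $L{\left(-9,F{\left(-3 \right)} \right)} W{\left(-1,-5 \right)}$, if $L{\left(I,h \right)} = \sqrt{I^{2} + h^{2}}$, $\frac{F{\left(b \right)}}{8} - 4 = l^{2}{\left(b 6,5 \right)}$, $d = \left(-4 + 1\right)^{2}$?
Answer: $9 \sqrt{6885457} \approx 23616.0$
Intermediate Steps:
$d = 9$ ($d = \left(-3\right)^{2} = 9$)
$W{\left(U,a \right)} = 9$
$F{\left(b \right)} = 32 + 288 b^{2}$ ($F{\left(b \right)} = 32 + 8 \left(b 6\right)^{2} = 32 + 8 \left(6 b\right)^{2} = 32 + 8 \cdot 36 b^{2} = 32 + 288 b^{2}$)
$L{\left(-9,F{\left(-3 \right)} \right)} W{\left(-1,-5 \right)} = \sqrt{\left(-9\right)^{2} + \left(32 + 288 \left(-3\right)^{2}\right)^{2}} \cdot 9 = \sqrt{81 + \left(32 + 288 \cdot 9\right)^{2}} \cdot 9 = \sqrt{81 + \left(32 + 2592\right)^{2}} \cdot 9 = \sqrt{81 + 2624^{2}} \cdot 9 = \sqrt{81 + 6885376} \cdot 9 = \sqrt{6885457} \cdot 9 = 9 \sqrt{6885457}$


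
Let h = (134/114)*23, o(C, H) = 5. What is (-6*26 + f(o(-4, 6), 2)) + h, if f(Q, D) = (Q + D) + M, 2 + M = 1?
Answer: -7009/57 ≈ -122.96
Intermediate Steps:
M = -1 (M = -2 + 1 = -1)
f(Q, D) = -1 + D + Q (f(Q, D) = (Q + D) - 1 = (D + Q) - 1 = -1 + D + Q)
h = 1541/57 (h = (134*(1/114))*23 = (67/57)*23 = 1541/57 ≈ 27.035)
(-6*26 + f(o(-4, 6), 2)) + h = (-6*26 + (-1 + 2 + 5)) + 1541/57 = (-156 + 6) + 1541/57 = -150 + 1541/57 = -7009/57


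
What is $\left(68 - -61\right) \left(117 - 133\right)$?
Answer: $-2064$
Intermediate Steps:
$\left(68 - -61\right) \left(117 - 133\right) = \left(68 + 61\right) \left(-16\right) = 129 \left(-16\right) = -2064$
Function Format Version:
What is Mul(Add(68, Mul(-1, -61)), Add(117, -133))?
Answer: -2064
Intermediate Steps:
Mul(Add(68, Mul(-1, -61)), Add(117, -133)) = Mul(Add(68, 61), -16) = Mul(129, -16) = -2064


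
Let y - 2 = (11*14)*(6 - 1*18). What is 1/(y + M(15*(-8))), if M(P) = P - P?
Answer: -1/1846 ≈ -0.00054171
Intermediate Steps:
M(P) = 0
y = -1846 (y = 2 + (11*14)*(6 - 1*18) = 2 + 154*(6 - 18) = 2 + 154*(-12) = 2 - 1848 = -1846)
1/(y + M(15*(-8))) = 1/(-1846 + 0) = 1/(-1846) = -1/1846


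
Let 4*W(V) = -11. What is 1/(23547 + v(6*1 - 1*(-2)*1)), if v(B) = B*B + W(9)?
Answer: 4/94433 ≈ 4.2358e-5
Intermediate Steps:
W(V) = -11/4 (W(V) = (¼)*(-11) = -11/4)
v(B) = -11/4 + B² (v(B) = B*B - 11/4 = B² - 11/4 = -11/4 + B²)
1/(23547 + v(6*1 - 1*(-2)*1)) = 1/(23547 + (-11/4 + (6*1 - 1*(-2)*1)²)) = 1/(23547 + (-11/4 + (6 + 2*1)²)) = 1/(23547 + (-11/4 + (6 + 2)²)) = 1/(23547 + (-11/4 + 8²)) = 1/(23547 + (-11/4 + 64)) = 1/(23547 + 245/4) = 1/(94433/4) = 4/94433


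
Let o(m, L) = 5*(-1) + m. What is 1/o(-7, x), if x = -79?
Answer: -1/12 ≈ -0.083333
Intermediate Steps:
o(m, L) = -5 + m
1/o(-7, x) = 1/(-5 - 7) = 1/(-12) = -1/12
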